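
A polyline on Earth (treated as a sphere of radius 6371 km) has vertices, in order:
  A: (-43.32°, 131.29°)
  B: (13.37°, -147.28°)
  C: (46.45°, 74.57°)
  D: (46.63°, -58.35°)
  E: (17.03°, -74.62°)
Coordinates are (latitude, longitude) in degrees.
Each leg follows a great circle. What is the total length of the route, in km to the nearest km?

34819 km

Leg A→B: central angle 1.6240 rad, distance 10346.4 km.
Leg B→C: central angle 1.9089 rad, distance 12161.7 km.
Leg C→D: central angle 1.3647 rad, distance 8694.3 km.
Leg D→E: central angle 0.5676 rad, distance 3616.1 km.
Total: 10346.4 + 12161.7 + 8694.3 + 3616.1 ≈ 34819 km.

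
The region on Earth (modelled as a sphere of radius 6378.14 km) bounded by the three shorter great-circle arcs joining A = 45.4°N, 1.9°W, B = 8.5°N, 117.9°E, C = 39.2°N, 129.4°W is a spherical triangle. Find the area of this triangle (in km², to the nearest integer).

77376424 km²

Side lengths (central angles): a = 1.7746, b = 1.4517, c = 1.8130 rad; semiperimeter s = 2.5197.
By l'Huilier's theorem, tan(E/4) = √[tan(s/2) tan((s−a)/2) tan((s−b)/2) tan((s−c)/2)], giving spherical excess E = 1.9020 rad.
Area = E·R² = 1.9020 × (6378.14)² ≈ 77376424 km².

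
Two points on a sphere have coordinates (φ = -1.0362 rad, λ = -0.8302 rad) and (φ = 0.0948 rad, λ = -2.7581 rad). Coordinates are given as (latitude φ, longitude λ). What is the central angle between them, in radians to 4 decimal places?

1.8325 rad

In radians: φ₁ = -1.0362, φ₂ = 0.0948, Δλ = -110.461° = -1.9279 rad.
Haversine: a = sin²(Δφ/2) + cos φ₁ cos φ₂ sin²(Δλ/2) = 0.2871 + (0.5095)(0.9955)(0.6748) = 0.62938.
Central angle c = 2·arcsin(√a) = 1.83253 rad.
So the angular separation is 1.8325 rad.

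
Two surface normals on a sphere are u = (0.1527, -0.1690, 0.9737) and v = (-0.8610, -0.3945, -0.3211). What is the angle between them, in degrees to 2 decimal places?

112.18°

u·v = -0.3775; |u| = 1.0000, |v| = 1.0000.
cos θ = (u·v)/(|u||v|) = -0.3775, so θ = 112.18°.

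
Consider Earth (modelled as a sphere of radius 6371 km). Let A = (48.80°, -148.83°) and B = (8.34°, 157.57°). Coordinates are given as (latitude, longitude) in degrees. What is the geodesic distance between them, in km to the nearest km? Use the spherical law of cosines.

Let φ₁ = 0.8517 rad, φ₂ = 0.1456 rad, and Δλ = -0.9355 rad.
cos c = sin φ₁ sin φ₂ + cos φ₁ cos φ₂ cos Δλ = (0.7524)(0.1450) + (0.6587)(0.9894)(0.5934) = 0.49588,
so c = arccos(0.49588) = 1.05195 rad.
Distance = R·c = 6371 × 1.0519 ≈ 6702 km.

6702 km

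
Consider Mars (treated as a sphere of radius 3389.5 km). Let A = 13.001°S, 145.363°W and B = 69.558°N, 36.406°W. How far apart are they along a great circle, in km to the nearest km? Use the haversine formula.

6433 km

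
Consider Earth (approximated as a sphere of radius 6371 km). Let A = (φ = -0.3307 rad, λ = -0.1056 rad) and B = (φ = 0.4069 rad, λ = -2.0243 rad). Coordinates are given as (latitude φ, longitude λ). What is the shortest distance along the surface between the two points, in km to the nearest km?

With latitudes φ₁ = -18.948°, φ₂ = 23.314° and longitude difference Δλ = -109.933°:
Haversine: a = sin²(Δφ/2) + cos φ₁ cos φ₂ sin²(Δλ/2) = 0.1300 + (0.9458)(0.9184)(0.6705) = 0.71232.
Central angle c = 2·arcsin(√a) = 2.00935 rad.
Distance = R·c = 6371 × 2.0094 ≈ 12802 km.

12802 km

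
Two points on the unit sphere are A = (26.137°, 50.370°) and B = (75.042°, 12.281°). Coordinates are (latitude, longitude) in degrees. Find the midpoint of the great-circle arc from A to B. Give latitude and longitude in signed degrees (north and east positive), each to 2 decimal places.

51.66°, 42.14°

The central angle between A and B is δ = 0.9173 rad.
With f = 0.5, the slerp weights are sin((1−f)δ)/sin δ = 0.5576 and sin(fδ)/sin δ = 0.5576.
Weighted sum of the unit vectors: (0.5576)·(0.5726,0.6914,0.4405) + (0.5576)·(0.2522,0.0549,0.9661) = (0.4599, 0.4162, 0.7844).
Converting back: φ = atan2(z, √(x²+y²)) = 51.66°, λ = atan2(y, x) = 42.14°.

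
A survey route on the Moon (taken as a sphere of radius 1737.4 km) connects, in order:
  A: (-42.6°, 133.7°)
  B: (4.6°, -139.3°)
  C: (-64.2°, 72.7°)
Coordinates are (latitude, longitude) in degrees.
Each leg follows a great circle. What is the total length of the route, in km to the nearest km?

6278 km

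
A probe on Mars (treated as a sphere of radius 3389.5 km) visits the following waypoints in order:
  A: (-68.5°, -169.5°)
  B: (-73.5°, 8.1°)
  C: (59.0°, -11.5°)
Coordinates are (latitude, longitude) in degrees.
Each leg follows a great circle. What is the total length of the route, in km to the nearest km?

Leg A→B: central angle 0.6631 rad, distance 2247.5 km.
Leg B→C: central angle 2.3241 rad, distance 7877.6 km.
Total: 2247.5 + 7877.6 ≈ 10125 km.

10125 km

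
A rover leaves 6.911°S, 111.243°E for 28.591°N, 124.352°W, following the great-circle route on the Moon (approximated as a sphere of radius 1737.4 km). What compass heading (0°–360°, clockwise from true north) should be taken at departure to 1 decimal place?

60.2°

Δλ = 124.405° = 2.1713 rad.
y = sin Δλ · cos φ₂ = (0.8251)(0.8781) = 0.7245
x = cos φ₁ sin φ₂ − sin φ₁ cos φ₂ cos Δλ = (0.9927)(0.4786) − (-0.1203)(0.8781)(-0.5650) = 0.4154
θ = atan2(y, x) = 60.17°, so the bearing is 60.2°.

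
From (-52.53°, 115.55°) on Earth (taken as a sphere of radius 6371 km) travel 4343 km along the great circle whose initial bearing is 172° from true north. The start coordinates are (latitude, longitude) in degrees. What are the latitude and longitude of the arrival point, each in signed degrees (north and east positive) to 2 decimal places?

Angular distance δ = d/R = 4343/6371 = 0.68168 rad; initial bearing θ = 3.0020 rad.
sin φ₂ = sin φ₁ cos δ + cos φ₁ sin δ cos θ = (-0.7937)(0.7765) + (0.6083)(0.6301)(-0.9903) = -0.9959, so φ₂ = -84.80°.
Δλ = atan2(sin θ sin δ cos φ₁, cos δ − sin φ₁ sin φ₂) = atan2(0.0533, -0.0139) = 104.597°.
λ₂ = 115.550° + 104.597° = 220.15° → -139.85° after wrapping to (−180°, 180°].

-84.80°, -139.85°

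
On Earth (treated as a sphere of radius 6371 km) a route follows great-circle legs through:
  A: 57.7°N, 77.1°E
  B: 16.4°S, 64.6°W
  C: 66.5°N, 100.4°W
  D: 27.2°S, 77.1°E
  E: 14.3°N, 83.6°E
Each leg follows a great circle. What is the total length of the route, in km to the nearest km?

44430 km

Leg A→B: central angle 2.2665 rad, distance 14440.0 km.
Leg B→C: central angle 1.5194 rad, distance 9680.4 km.
Leg C→D: central angle 2.4551 rad, distance 15641.7 km.
Leg D→E: central angle 0.7326 rad, distance 4667.6 km.
Total: 14440.0 + 9680.4 + 15641.7 + 4667.6 ≈ 44430 km.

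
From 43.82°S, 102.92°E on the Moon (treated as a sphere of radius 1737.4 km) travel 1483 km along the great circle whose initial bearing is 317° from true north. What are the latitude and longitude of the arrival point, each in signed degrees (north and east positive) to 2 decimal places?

-3.29°, 71.93°

Angular distance δ = d/R = 1483/1737.4 = 0.85357 rad; initial bearing θ = 5.5327 rad.
sin φ₂ = sin φ₁ cos δ + cos φ₁ sin δ cos θ = (-0.6924)(0.6573) + (0.7215)(0.7536)(0.7314) = -0.0574, so φ₂ = -3.29°.
Δλ = atan2(sin θ sin δ cos φ₁, cos δ − sin φ₁ sin φ₂) = atan2(-0.3708, 0.6175) = -30.986°.
λ₂ = 102.920° − 30.986° = 71.93°.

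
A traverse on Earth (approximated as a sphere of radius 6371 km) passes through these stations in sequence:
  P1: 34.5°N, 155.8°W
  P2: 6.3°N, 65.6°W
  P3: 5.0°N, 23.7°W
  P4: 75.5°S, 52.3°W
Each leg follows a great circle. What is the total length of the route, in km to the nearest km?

23414 km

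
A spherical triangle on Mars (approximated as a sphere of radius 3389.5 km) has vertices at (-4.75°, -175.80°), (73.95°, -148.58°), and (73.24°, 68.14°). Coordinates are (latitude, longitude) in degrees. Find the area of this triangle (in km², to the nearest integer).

4650829 km²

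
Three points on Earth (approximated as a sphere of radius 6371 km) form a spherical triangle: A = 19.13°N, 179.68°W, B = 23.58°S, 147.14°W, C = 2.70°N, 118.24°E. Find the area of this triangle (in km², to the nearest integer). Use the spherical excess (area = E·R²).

24476819 km²

Side lengths (central angles): a = 1.6635, b = 1.0958, c = 0.9287 rad; semiperimeter s = 1.8440.
By l'Huilier's theorem, tan(E/4) = √[tan(s/2) tan((s−a)/2) tan((s−b)/2) tan((s−c)/2)], giving spherical excess E = 0.6030 rad.
Area = E·R² = 0.6030 × (6371)² ≈ 24476819 km².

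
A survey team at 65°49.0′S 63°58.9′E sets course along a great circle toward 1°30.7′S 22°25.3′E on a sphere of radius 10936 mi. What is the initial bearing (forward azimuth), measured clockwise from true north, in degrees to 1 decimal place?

315.4°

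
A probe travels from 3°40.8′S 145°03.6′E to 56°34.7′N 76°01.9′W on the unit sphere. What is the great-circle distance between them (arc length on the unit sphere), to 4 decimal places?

2.0576

With latitudes φ₁ = -3.680°, φ₂ = 56.578° and longitude difference Δλ = 138.908°:
cos c = sin φ₁ sin φ₂ + cos φ₁ cos φ₂ cos Δλ = (-0.0642)(0.8346) + (0.9979)(0.5508)(-0.7537) = -0.46783,
so c = arccos(-0.46783) = 2.05763 rad.
On the unit sphere the arc length equals the central angle: 2.0576.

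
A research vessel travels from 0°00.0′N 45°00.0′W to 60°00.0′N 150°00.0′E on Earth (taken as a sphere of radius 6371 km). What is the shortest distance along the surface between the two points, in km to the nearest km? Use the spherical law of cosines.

With latitudes φ₁ = 0.000°, φ₂ = 60.000° and longitude difference Δλ = -165.000°:
cos c = sin φ₁ sin φ₂ + cos φ₁ cos φ₂ cos Δλ = (0.0000)(0.8660) + (1.0000)(0.5000)(-0.9659) = -0.48296,
so c = arccos(-0.48296) = 2.07483 rad.
Distance = R·c = 6371 × 2.0748 ≈ 13219 km.

13219 km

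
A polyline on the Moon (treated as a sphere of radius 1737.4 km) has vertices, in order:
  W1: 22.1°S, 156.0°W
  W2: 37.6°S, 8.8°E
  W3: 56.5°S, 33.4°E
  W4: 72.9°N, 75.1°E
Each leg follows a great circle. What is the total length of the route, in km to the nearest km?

Leg W1→W2: central angle 2.0701 rad, distance 3596.7 km.
Leg W2→W3: central angle 0.4361 rad, distance 757.7 km.
Leg W3→W4: central angle 2.3129 rad, distance 4018.5 km.
Total: 3596.7 + 757.7 + 4018.5 ≈ 8373 km.

8373 km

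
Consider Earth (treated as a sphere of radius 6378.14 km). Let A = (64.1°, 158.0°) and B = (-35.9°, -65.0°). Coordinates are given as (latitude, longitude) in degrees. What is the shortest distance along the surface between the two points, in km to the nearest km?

With latitudes φ₁ = 64.100°, φ₂ = -35.900° and longitude difference Δλ = 137.000°:
cos c = sin φ₁ sin φ₂ + cos φ₁ cos φ₂ cos Δλ = (0.8996)(-0.5864) + (0.4368)(0.8100)(-0.7314) = -0.78625,
so c = arccos(-0.78625) = 2.47551 rad.
Distance = R·c = 6378.14 × 2.4755 ≈ 15789 km.

15789 km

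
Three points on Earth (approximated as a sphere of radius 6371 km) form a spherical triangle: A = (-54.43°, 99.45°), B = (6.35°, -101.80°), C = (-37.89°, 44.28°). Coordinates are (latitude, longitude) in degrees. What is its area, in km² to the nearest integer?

Side lengths (central angles): a = 2.3729, b = 0.7048, c = 2.2508 rad; semiperimeter s = 2.6642.
By l'Huilier's theorem, tan(E/4) = √[tan(s/2) tan((s−a)/2) tan((s−b)/2) tan((s−c)/2)], giving spherical excess E = 1.6381 rad.
Area = E·R² = 1.6381 × (6371)² ≈ 66490327 km².

66490327 km²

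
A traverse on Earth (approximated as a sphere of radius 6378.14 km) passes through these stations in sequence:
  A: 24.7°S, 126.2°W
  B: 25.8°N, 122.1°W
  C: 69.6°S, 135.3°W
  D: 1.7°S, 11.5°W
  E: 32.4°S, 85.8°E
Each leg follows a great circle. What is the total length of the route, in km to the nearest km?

37997 km

Leg A→B: central angle 0.8841 rad, distance 5638.9 km.
Leg B→C: central angle 1.6734 rad, distance 10673.0 km.
Leg C→D: central angle 1.7376 rad, distance 11082.6 km.
Leg D→E: central angle 1.6623 rad, distance 10602.2 km.
Total: 5638.9 + 10673.0 + 11082.6 + 10602.2 ≈ 37997 km.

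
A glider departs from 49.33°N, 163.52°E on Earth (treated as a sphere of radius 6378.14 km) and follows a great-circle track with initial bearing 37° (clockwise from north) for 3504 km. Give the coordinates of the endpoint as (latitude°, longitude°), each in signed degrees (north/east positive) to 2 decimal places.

66.73°, -143.79°

Angular distance δ = d/R = 3504/6378.14 = 0.54938 rad; initial bearing θ = 0.6458 rad.
sin φ₂ = sin φ₁ cos δ + cos φ₁ sin δ cos θ = (0.7585)(0.8529) + (0.6517)(0.5222)(0.7986) = 0.9186, so φ₂ = 66.73°.
Δλ = atan2(sin θ sin δ cos φ₁, cos δ − sin φ₁ sin φ₂) = atan2(0.2048, 0.1561) = 52.686°.
λ₂ = 163.520° + 52.686° = 216.21° → -143.79° after wrapping to (−180°, 180°].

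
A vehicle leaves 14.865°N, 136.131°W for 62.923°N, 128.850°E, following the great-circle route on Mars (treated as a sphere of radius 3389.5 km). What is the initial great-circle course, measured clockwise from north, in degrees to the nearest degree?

332°

Δλ = -95.019° = -1.6584 rad.
y = sin Δλ · cos φ₂ = (-0.9962)(0.4552) = -0.4534
x = cos φ₁ sin φ₂ − sin φ₁ cos φ₂ cos Δλ = (0.9665)(0.8904) − (0.2565)(0.4552)(-0.0875) = 0.8708
θ = atan2(y, x) = -27.51°; adding 360° gives 332°.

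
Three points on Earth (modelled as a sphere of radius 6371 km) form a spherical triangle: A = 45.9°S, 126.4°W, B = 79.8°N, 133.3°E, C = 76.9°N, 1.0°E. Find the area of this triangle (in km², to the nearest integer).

40200304 km²

Side lengths (central angles): a = 0.3721, b = 2.4902, c = 2.3874 rad; semiperimeter s = 2.6248.
By l'Huilier's theorem, tan(E/4) = √[tan(s/2) tan((s−a)/2) tan((s−b)/2) tan((s−c)/2)], giving spherical excess E = 0.9904 rad.
Area = E·R² = 0.9904 × (6371)² ≈ 40200304 km².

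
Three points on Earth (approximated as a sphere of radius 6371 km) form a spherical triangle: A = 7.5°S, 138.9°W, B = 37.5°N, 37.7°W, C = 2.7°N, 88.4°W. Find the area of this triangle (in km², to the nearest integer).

14572731 km²

Side lengths (central angles): a = 1.0115, b = 0.8972, c = 1.8052 rad; semiperimeter s = 1.8569.
By l'Huilier's theorem, tan(E/4) = √[tan(s/2) tan((s−a)/2) tan((s−b)/2) tan((s−c)/2)], giving spherical excess E = 0.3590 rad.
Area = E·R² = 0.3590 × (6371)² ≈ 14572731 km².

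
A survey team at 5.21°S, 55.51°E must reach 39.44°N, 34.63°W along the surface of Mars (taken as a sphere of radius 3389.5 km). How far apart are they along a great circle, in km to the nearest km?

Let φ₁ = -0.0909 rad, φ₂ = 0.6884 rad, and Δλ = -1.5732 rad.
Haversine: a = sin²(Δφ/2) + cos φ₁ cos φ₂ sin²(Δλ/2) = 0.1443 + (0.9959)(0.7723)(0.5012) = 0.52978.
Central angle c = 2·arcsin(√a) = 1.63040 rad.
Distance = R·c = 3389.5 × 1.6304 ≈ 5526 km.

5526 km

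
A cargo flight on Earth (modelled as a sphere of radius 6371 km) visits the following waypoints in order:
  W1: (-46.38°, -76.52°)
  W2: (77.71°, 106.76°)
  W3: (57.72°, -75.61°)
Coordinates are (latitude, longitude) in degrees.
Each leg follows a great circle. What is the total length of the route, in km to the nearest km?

Leg W1→W2: central angle 2.5943 rad, distance 16528.4 km.
Leg W2→W3: central angle 0.7778 rad, distance 4955.1 km.
Total: 16528.4 + 4955.1 ≈ 21483 km.

21483 km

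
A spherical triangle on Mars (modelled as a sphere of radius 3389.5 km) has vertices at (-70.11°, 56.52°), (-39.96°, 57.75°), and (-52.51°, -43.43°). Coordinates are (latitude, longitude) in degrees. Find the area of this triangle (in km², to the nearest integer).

2256000 km²

Side lengths (central angles): a = 1.1383, b = 0.7808, c = 0.5263 rad; semiperimeter s = 1.2227.
By l'Huilier's theorem, tan(E/4) = √[tan(s/2) tan((s−a)/2) tan((s−b)/2) tan((s−c)/2)], giving spherical excess E = 0.1964 rad.
Area = E·R² = 0.1964 × (3389.5)² ≈ 2256000 km².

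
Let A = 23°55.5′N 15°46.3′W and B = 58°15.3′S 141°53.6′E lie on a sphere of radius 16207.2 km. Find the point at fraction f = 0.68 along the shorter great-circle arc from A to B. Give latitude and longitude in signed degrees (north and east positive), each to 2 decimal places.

-64.88°, 33.92°

Central angle δ = 2.4812 rad. Interpolating on the sphere with fraction f = 0.68:
P = [sin((1−f)δ)·A + sin(fδ)·B] / sin δ = 1.1625·A + 1.6191·B in Cartesian coordinates,
giving P = (0.3523, 0.2369, -0.9054), i.e. latitude -64.88°, longitude 33.92°.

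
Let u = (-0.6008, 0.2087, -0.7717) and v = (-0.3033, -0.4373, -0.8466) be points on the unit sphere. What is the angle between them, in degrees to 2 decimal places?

u·v = 0.7443; |u| = 1.0000, |v| = 1.0000.
cos θ = (u·v)/(|u||v|) = 0.7443, so θ = 41.90°.

41.90°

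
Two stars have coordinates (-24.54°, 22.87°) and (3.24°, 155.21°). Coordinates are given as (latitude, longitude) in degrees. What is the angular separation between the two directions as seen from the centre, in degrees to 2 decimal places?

129.43°

In radians: φ₁ = -0.4283, φ₂ = 0.0565, Δλ = 132.340° = 2.3098 rad.
Haversine: a = sin²(Δφ/2) + cos φ₁ cos φ₂ sin²(Δλ/2) = 0.0576 + (0.9097)(0.9984)(0.8368) = 0.81759.
Central angle c = 2·arcsin(√a) = 2.25904 rad.
So the angular separation is 129.43°.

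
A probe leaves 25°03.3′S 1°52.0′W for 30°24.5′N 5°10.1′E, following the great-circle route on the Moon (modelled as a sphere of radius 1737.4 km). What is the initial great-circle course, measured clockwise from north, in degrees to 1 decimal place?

7.3°

Δλ = 7.035° = 0.1228 rad.
y = sin Δλ · cos φ₂ = (0.1225)(0.8624) = 0.1056
x = cos φ₁ sin φ₂ − sin φ₁ cos φ₂ cos Δλ = (0.9059)(0.5062) − (-0.4235)(0.8624)(0.9925) = 0.8210
θ = atan2(y, x) = 7.33°, so the bearing is 7.3°.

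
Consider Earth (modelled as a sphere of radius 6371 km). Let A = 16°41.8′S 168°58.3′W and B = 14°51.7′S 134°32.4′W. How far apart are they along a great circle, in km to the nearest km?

3686 km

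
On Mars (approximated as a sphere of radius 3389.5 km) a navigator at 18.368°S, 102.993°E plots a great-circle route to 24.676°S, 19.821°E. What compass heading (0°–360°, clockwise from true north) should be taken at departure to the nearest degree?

248°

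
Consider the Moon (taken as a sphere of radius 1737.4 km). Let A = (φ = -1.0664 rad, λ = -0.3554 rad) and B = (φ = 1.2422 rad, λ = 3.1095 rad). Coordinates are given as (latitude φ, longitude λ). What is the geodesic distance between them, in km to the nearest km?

Let φ₁ = -1.0664 rad, φ₂ = 1.2422 rad, and Δλ = -2.8183 rad.
cos c = sin φ₁ sin φ₂ + cos φ₁ cos φ₂ cos Δλ = (-0.8755)(0.9465) + (0.4833)(0.3227)(-0.9482) = -0.97651,
so c = arccos(-0.97651) = 2.92440 rad.
Distance = R·c = 1737.4 × 2.9244 ≈ 5081 km.

5081 km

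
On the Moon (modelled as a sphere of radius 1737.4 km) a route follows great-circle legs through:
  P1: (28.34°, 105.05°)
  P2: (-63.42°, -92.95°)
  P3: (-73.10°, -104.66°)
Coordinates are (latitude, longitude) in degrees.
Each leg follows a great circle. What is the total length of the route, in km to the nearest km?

Leg P1→P2: central angle 2.4966 rad, distance 4337.5 km.
Leg P2→P3: central angle 0.1844 rad, distance 320.3 km.
Total: 4337.5 + 320.3 ≈ 4658 km.

4658 km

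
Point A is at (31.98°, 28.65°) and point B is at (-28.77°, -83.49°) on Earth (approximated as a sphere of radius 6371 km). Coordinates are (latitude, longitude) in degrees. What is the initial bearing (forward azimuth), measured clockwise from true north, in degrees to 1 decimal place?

Δλ = -112.140° = -1.9572 rad.
y = sin Δλ · cos φ₂ = (-0.9263)(0.8766) = -0.8119
x = cos φ₁ sin φ₂ − sin φ₁ cos φ₂ cos Δλ = (0.8482)(-0.4813) − (0.5296)(0.8766)(-0.3769) = -0.2333
θ = atan2(y, x) = -106.03°; adding 360° gives 254.0°.

254.0°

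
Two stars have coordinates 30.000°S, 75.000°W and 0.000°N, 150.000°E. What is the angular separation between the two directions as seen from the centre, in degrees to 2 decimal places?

With latitudes φ₁ = -30.000°, φ₂ = 0.000° and longitude difference Δλ = -135.000°:
cos c = sin φ₁ sin φ₂ + cos φ₁ cos φ₂ cos Δλ = (-0.5000)(0.0000) + (0.8660)(1.0000)(-0.7071) = -0.61237,
so c = arccos(-0.61237) = 2.22985 rad.
So the angular separation is 127.76°.

127.76°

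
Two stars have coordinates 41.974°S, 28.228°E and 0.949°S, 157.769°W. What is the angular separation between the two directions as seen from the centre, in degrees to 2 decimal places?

Let φ₁ = -0.7326 rad, φ₂ = -0.0166 rad, and Δλ = 3.0369 rad.
Haversine: a = sin²(Δφ/2) + cos φ₁ cos φ₂ sin²(Δλ/2) = 0.1228 + (0.7434)(0.9999)(0.9973) = 0.86410.
Central angle c = 2·arcsin(√a) = 2.38649 rad.
So the angular separation is 136.74°.

136.74°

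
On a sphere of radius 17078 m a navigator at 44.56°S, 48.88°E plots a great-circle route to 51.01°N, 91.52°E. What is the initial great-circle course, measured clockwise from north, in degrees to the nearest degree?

26°

Δλ = 42.640° = 0.7442 rad.
y = sin Δλ · cos φ₂ = (0.6774)(0.6292) = 0.4262
x = cos φ₁ sin φ₂ − sin φ₁ cos φ₂ cos Δλ = (0.7125)(0.7773) − (-0.7017)(0.6292)(0.7356) = 0.8786
θ = atan2(y, x) = 25.88°, so the bearing is 26°.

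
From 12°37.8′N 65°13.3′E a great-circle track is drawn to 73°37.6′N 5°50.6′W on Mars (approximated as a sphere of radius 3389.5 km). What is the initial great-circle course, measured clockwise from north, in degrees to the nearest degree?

344°

With φ₁ = 0.2204, φ₂ = 1.2850, Δλ = -1.2403 rad, the forward-azimuth formula gives
θ = atan2( sin Δλ cos φ₂ , cos φ₁ sin φ₂ − sin φ₁ cos φ₂ cos Δλ ) = atan2(-0.2666, 0.9162) = -16.23°.
Adding 360° brings this into [0°, 360°): 344°.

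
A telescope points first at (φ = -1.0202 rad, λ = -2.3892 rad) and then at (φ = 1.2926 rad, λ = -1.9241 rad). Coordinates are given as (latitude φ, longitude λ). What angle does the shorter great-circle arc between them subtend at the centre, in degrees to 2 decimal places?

133.71°

Let φ₁ = -1.0202 rad, φ₂ = 1.2926 rad, and Δλ = 0.4651 rad.
Haversine: a = sin²(Δφ/2) + cos φ₁ cos φ₂ sin²(Δλ/2) = 0.8379 + (0.5232)(0.2746)(0.0531) = 0.84551.
Central angle c = 2·arcsin(√a) = 2.33371 rad.
So the angular separation is 133.71°.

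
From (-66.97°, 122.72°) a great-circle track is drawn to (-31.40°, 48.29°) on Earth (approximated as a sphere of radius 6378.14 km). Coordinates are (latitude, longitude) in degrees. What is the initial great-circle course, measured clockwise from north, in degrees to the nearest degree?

Δλ = -74.430° = -1.2990 rad.
y = sin Δλ · cos φ₂ = (-0.9633)(0.8536) = -0.8222
x = cos φ₁ sin φ₂ − sin φ₁ cos φ₂ cos Δλ = (0.3912)(-0.5210) − (-0.9203)(0.8536)(0.2684) = 0.0070
θ = atan2(y, x) = -89.51°; adding 360° gives 270°.

270°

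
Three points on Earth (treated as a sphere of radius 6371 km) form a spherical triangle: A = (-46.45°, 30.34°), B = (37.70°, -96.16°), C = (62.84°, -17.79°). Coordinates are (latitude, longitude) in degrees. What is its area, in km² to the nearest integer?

Side lengths (central angles): a = 0.9060, b = 2.0208, c = 2.4457 rad; semiperimeter s = 2.6862.
By l'Huilier's theorem, tan(E/4) = √[tan(s/2) tan((s−a)/2) tan((s−b)/2) tan((s−c)/2)], giving spherical excess E = 1.7633 rad.
Area = E·R² = 1.7633 × (6371)² ≈ 71571626 km².

71571626 km²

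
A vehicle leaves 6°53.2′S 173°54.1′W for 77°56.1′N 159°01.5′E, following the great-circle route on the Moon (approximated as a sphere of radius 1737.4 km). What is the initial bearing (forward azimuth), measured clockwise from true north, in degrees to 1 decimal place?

354.5°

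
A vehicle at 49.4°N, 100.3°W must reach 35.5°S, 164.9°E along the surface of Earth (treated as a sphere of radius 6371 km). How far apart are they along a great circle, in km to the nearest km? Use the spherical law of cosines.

13235 km

With latitudes φ₁ = 49.400°, φ₂ = -35.500° and longitude difference Δλ = -94.800°:
cos c = sin φ₁ sin φ₂ + cos φ₁ cos φ₂ cos Δλ = (0.7593)(-0.5807) + (0.6508)(0.8141)(-0.0837) = -0.48524,
so c = arccos(-0.48524) = 2.07744 rad.
Distance = R·c = 6371 × 2.0774 ≈ 13235 km.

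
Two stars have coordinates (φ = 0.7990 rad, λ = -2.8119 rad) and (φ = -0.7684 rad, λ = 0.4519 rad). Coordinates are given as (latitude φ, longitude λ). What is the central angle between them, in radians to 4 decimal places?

3.0498 rad

In radians: φ₁ = 0.7990, φ₂ = -0.7684, Δλ = -172.998° = -3.0194 rad.
Haversine: a = sin²(Δφ/2) + cos φ₁ cos φ₂ sin²(Δλ/2) = 0.4983 + (0.6974)(0.7190)(0.9963) = 0.99790.
Central angle c = 2·arcsin(√a) = 3.04982 rad.
So the angular separation is 3.0498 rad.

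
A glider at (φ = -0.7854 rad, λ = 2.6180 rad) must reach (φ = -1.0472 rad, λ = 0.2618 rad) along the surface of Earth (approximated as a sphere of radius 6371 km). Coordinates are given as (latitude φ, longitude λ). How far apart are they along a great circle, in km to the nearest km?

Let φ₁ = -0.7854 rad, φ₂ = -1.0472 rad, and Δλ = -2.3562 rad.
cos c = sin φ₁ sin φ₂ + cos φ₁ cos φ₂ cos Δλ = (-0.7071)(-0.8660) + (0.7071)(0.5000)(-0.7071) = 0.36237,
so c = arccos(0.36237) = 1.19998 rad.
Distance = R·c = 6371 × 1.2000 ≈ 7645 km.

7645 km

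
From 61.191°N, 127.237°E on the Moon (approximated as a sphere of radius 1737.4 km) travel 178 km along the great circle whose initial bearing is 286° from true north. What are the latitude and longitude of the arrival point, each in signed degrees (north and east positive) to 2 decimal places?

Angular distance δ = d/R = 178/1737.4 = 0.10245 rad; initial bearing θ = 4.9916 rad.
sin φ₂ = sin φ₁ cos δ + cos φ₁ sin δ cos θ = (0.8762)(0.9948) + (0.4819)(0.1023)(0.2756) = 0.8852, so φ₂ = 62.28°.
Δλ = atan2(sin θ sin δ cos φ₁, cos δ − sin φ₁ sin φ₂) = atan2(-0.0474, 0.2191) = -12.201°.
λ₂ = 127.237° − 12.201° = 115.04°.

62.28°, 115.04°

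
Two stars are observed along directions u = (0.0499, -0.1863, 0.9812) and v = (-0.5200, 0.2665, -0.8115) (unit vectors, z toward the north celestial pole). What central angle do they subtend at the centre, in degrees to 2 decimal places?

u·v = -0.8718; |u| = 1.0000, |v| = 1.0000.
cos θ = (u·v)/(|u||v|) = -0.8719, so θ = 150.68°.

150.68°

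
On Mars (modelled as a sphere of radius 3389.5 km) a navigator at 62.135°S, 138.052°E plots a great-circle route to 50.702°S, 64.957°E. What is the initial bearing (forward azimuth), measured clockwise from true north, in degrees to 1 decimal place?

251.8°

Δλ = -73.095° = -1.2757 rad.
y = sin Δλ · cos φ₂ = (-0.9568)(0.6334) = -0.6060
x = cos φ₁ sin φ₂ − sin φ₁ cos φ₂ cos Δλ = (0.4674)(-0.7739) − (-0.8841)(0.6334)(0.2908) = -0.1989
θ = atan2(y, x) = -108.17°; adding 360° gives 251.8°.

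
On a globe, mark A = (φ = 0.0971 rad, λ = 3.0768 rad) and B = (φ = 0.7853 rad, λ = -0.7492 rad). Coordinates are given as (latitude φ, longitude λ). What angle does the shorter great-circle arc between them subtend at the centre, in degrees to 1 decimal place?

118.5°

Let φ₁ = 0.0971 rad, φ₂ = 0.7853 rad, and Δλ = 2.4572 rad.
Haversine: a = sin²(Δφ/2) + cos φ₁ cos φ₂ sin²(Δλ/2) = 0.1138 + (0.9953)(0.7072)(0.8874) = 0.73839.
Central angle c = 2·arcsin(√a) = 2.06779 rad.
So the angular separation is 118.5°.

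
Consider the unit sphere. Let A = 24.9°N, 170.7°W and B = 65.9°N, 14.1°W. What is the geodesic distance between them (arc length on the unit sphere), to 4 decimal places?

1.5264

With latitudes φ₁ = 24.900°, φ₂ = 65.900° and longitude difference Δλ = 156.600°:
cos c = sin φ₁ sin φ₂ + cos φ₁ cos φ₂ cos Δλ = (0.4210)(0.9128) + (0.9070)(0.4083)(-0.9178) = 0.04442,
so c = arccos(0.04442) = 1.52636 rad.
On the unit sphere the arc length equals the central angle: 1.5264.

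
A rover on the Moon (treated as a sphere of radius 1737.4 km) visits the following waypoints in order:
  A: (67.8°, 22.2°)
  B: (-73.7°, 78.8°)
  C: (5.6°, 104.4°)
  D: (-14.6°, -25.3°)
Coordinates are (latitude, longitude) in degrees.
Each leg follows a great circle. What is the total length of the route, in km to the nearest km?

Leg A→B: central angle 2.5504 rad, distance 4431.1 km.
Leg B→C: central angle 1.4119 rad, distance 2453.0 km.
Leg C→D: central angle 2.2650 rad, distance 3935.2 km.
Total: 4431.1 + 2453.0 + 3935.2 ≈ 10819 km.

10819 km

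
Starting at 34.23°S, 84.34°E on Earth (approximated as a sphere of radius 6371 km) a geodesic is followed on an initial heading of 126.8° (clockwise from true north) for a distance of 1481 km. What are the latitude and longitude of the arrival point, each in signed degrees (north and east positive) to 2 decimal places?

-41.41°, 98.58°

Angular distance δ = d/R = 1481/6371 = 0.23246 rad; initial bearing θ = 2.2131 rad.
sin φ₂ = sin φ₁ cos δ + cos φ₁ sin δ cos θ = (-0.5625)(0.9731) + (0.8268)(0.2304)(-0.5990) = -0.6615, so φ₂ = -41.41°.
Δλ = atan2(sin θ sin δ cos φ₁, cos δ − sin φ₁ sin φ₂) = atan2(0.1525, 0.6010) = 14.239°.
λ₂ = 84.340° + 14.239° = 98.58°.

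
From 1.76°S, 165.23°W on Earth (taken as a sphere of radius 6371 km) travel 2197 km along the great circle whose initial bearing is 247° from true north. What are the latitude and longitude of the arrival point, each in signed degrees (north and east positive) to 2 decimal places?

Angular distance δ = d/R = 2197/6371 = 0.34484 rad; initial bearing θ = 4.3110 rad.
sin φ₂ = sin φ₁ cos δ + cos φ₁ sin δ cos θ = (-0.0307)(0.9411) + (0.9995)(0.3380)(-0.3907) = -0.1609, so φ₂ = -9.26°.
Δλ = atan2(sin θ sin δ cos φ₁, cos δ − sin φ₁ sin φ₂) = atan2(-0.3110, 0.9362) = -18.378°.
λ₂ = -165.230° − 18.378° = -183.61° → 176.39° after wrapping to (−180°, 180°].

-9.26°, 176.39°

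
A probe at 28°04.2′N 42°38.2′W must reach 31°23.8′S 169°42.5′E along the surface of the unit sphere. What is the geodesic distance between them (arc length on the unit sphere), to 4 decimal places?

2.6497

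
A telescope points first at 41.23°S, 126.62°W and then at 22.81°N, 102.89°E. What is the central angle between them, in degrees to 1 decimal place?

In radians: φ₁ = -0.7196, φ₂ = 0.3981, Δλ = -130.490° = -2.2775 rad.
cos c = sin φ₁ sin φ₂ + cos φ₁ cos φ₂ cos Δλ = (-0.6591)(0.3877) + (0.7521)(0.9218)(-0.6493) = -0.70565,
so c = arccos(-0.70565) = 2.35414 rad.
So the angular separation is 134.9°.

134.9°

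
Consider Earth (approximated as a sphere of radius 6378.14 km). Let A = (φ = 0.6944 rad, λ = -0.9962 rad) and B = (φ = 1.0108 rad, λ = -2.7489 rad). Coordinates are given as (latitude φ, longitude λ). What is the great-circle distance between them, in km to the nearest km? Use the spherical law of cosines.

6910 km

With latitudes φ₁ = 39.786°, φ₂ = 57.915° and longitude difference Δλ = -100.422°:
cos c = sin φ₁ sin φ₂ + cos φ₁ cos φ₂ cos Δλ = (0.6399)(0.8473) + (0.7684)(0.5312)(-0.1809) = 0.46834,
so c = arccos(0.46834) = 1.08339 rad.
Distance = R·c = 6378.14 × 1.0834 ≈ 6910 km.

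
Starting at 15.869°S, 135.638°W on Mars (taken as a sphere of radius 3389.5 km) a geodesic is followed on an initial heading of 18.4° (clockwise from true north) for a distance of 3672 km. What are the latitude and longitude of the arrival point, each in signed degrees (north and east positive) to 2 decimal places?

42.71°, -113.33°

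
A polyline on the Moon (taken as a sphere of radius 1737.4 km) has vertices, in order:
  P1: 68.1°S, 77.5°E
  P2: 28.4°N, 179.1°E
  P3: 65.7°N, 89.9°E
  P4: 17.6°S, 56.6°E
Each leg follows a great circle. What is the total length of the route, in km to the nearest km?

8232 km

Leg P1→P2: central angle 2.1028 rad, distance 3653.4 km.
Leg P2→P3: central angle 1.1168 rad, distance 1940.4 km.
Leg P3→P4: central angle 1.5185 rad, distance 2638.3 km.
Total: 3653.4 + 1940.4 + 2638.3 ≈ 8232 km.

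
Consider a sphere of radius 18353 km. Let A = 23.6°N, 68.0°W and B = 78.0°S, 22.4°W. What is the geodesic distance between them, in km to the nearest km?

Let φ₁ = 0.4119 rad, φ₂ = -1.3614 rad, and Δλ = 0.7959 rad.
cos c = sin φ₁ sin φ₂ + cos φ₁ cos φ₂ cos Δλ = (0.4003)(-0.9781) + (0.9164)(0.2079)(0.6997) = -0.25830,
so c = arccos(-0.25830) = 1.83206 rad.
Distance = R·c = 18353 × 1.8321 ≈ 33624 km.

33624 km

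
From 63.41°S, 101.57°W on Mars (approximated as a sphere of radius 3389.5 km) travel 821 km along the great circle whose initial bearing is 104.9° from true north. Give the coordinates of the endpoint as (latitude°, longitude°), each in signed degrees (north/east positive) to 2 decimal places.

Angular distance δ = d/R = 821/3389.5 = 0.24222 rad; initial bearing θ = 1.8309 rad.
sin φ₂ = sin φ₁ cos δ + cos φ₁ sin δ cos θ = (-0.8942)(0.9708) + (0.4476)(0.2399)(-0.2571) = -0.8957, so φ₂ = -63.60°.
Δλ = atan2(sin θ sin δ cos φ₁, cos δ − sin φ₁ sin φ₂) = atan2(0.1038, 0.1698) = 31.424°.
λ₂ = -101.570° + 31.424° = -70.15°.

-63.60°, -70.15°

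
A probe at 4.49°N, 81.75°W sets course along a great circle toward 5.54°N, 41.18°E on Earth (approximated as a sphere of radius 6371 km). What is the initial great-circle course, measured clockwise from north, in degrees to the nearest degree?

Δλ = 122.930° = 2.1455 rad.
y = sin Δλ · cos φ₂ = (0.8393)(0.9953) = 0.8354
x = cos φ₁ sin φ₂ − sin φ₁ cos φ₂ cos Δλ = (0.9969)(0.0965) − (0.0783)(0.9953)(-0.5436) = 0.1386
θ = atan2(y, x) = 80.58°, so the bearing is 81°.

81°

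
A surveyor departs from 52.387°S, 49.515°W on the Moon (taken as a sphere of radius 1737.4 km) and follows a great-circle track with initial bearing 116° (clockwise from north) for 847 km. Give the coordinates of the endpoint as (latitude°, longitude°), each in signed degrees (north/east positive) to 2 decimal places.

Angular distance δ = d/R = 847/1737.4 = 0.48751 rad; initial bearing θ = 2.0246 rad.
sin φ₂ = sin φ₁ cos δ + cos φ₁ sin δ cos θ = (-0.7922)(0.8835) + (0.6103)(0.4684)(-0.4384) = -0.8252, so φ₂ = -55.61°.
Δλ = atan2(sin θ sin δ cos φ₁, cos δ − sin φ₁ sin φ₂) = atan2(0.2570, 0.2298) = 48.191°.
λ₂ = -49.515° + 48.191° = -1.32°.

-55.61°, -1.32°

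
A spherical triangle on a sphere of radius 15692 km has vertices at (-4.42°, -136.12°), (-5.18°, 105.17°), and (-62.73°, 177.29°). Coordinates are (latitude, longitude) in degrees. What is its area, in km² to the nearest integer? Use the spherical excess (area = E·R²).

275937917 km²

Side lengths (central angles): a = 1.3486, b = 1.1784, c = 2.0601 rad; semiperimeter s = 2.2936.
By l'Huilier's theorem, tan(E/4) = √[tan(s/2) tan((s−a)/2) tan((s−b)/2) tan((s−c)/2)], giving spherical excess E = 1.1206 rad.
Area = E·R² = 1.1206 × (15692)² ≈ 275937917 km².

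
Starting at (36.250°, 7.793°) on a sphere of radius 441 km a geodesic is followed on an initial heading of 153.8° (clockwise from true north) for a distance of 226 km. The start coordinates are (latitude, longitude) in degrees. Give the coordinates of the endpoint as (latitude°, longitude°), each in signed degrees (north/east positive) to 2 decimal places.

9.24°, 20.46°

Angular distance δ = d/R = 226/441 = 0.51247 rad; initial bearing θ = 2.6843 rad.
sin φ₂ = sin φ₁ cos δ + cos φ₁ sin δ cos θ = (0.5913)(0.8715) + (0.8064)(0.4903)(-0.8973) = 0.1605, so φ₂ = 9.24°.
Δλ = atan2(sin θ sin δ cos φ₁, cos δ − sin φ₁ sin φ₂) = atan2(0.1746, 0.7766) = 12.670°.
λ₂ = 7.793° + 12.670° = 20.46°.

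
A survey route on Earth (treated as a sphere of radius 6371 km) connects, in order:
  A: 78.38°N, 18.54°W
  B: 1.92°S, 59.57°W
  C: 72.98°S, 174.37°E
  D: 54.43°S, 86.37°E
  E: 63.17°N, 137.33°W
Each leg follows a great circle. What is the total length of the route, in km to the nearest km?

41800 km

Leg A→B: central angle 1.4515 rad, distance 9247.3 km.
Leg B→C: central angle 1.7114 rad, distance 10903.5 km.
Leg C→D: central angle 0.6702 rad, distance 4269.6 km.
Leg D→E: central angle 2.7279 rad, distance 17379.6 km.
Total: 9247.3 + 10903.5 + 4269.6 + 17379.6 ≈ 41800 km.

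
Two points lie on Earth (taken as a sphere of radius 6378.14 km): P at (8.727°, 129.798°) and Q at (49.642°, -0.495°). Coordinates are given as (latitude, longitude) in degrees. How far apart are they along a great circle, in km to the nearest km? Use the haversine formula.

In radians: φ₁ = 0.1523, φ₂ = 0.8664, Δλ = -130.293° = -2.2740 rad.
Haversine: a = sin²(Δφ/2) + cos φ₁ cos φ₂ sin²(Δλ/2) = 0.1222 + (0.9884)(0.6476)(0.8233) = 0.64915.
Central angle c = 2·arcsin(√a) = 1.87372 rad.
Distance = R·c = 6378.14 × 1.8737 ≈ 11951 km.

11951 km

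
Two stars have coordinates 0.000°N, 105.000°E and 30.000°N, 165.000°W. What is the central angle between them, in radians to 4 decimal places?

Let φ₁ = 0.0000 rad, φ₂ = 0.5236 rad, and Δλ = 1.5708 rad.
cos c = sin φ₁ sin φ₂ + cos φ₁ cos φ₂ cos Δλ = (0.0000)(0.5000) + (1.0000)(0.8660)(0.0000) = -0.00000,
so c = arccos(-0.00000) = 1.57080 rad.
So the angular separation is 1.5708 rad.

1.5708 rad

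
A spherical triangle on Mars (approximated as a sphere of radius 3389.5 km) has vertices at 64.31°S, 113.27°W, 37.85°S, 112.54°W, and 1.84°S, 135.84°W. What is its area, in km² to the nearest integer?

Side lengths (central angles): a = 0.7309, b = 1.1274, c = 0.4619 rad; semiperimeter s = 1.1601.
By l'Huilier's theorem, tan(E/4) = √[tan(s/2) tan((s−a)/2) tan((s−b)/2) tan((s−c)/2)], giving spherical excess E = 0.1166 rad.
Area = E·R² = 0.1166 × (3389.5)² ≈ 1339726 km².

1339726 km²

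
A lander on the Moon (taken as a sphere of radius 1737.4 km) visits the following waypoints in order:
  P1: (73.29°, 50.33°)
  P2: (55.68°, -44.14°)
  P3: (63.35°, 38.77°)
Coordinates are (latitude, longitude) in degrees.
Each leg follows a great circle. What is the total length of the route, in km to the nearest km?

2383 km

Leg P1→P2: central angle 0.6787 rad, distance 1179.2 km.
Leg P2→P3: central angle 0.6929 rad, distance 1203.9 km.
Total: 1179.2 + 1203.9 ≈ 2383 km.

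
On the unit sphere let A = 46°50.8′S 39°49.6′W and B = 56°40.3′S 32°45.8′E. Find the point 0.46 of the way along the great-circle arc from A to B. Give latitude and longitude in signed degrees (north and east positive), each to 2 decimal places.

-56.99°, -11.21°

The central angle between A and B is δ = 0.7641 rad.
With f = 0.46, the slerp weights are sin((1−f)δ)/sin δ = 0.5796 and sin(fδ)/sin δ = 0.4976.
Weighted sum of the unit vectors: (0.5796)·(0.5253,-0.4380,-0.7295) + (0.4976)·(0.4620,0.2973,-0.8355) = (0.5343, -0.1059, -0.8386).
Converting back: φ = atan2(z, √(x²+y²)) = -56.99°, λ = atan2(y, x) = -11.21°.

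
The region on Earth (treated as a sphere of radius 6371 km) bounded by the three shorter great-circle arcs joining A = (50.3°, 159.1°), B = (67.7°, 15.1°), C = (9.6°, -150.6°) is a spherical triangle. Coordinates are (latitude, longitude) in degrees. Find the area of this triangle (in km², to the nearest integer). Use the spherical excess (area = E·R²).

Side lengths (central angles): a = 1.7806, b = 1.0115, c = 1.0289 rad; semiperimeter s = 1.9105.
By l'Huilier's theorem, tan(E/4) = √[tan(s/2) tan((s−a)/2) tan((s−b)/2) tan((s−c)/2)], giving spherical excess E = 0.5747 rad.
Area = E·R² = 0.5747 × (6371)² ≈ 23326198 km².

23326198 km²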